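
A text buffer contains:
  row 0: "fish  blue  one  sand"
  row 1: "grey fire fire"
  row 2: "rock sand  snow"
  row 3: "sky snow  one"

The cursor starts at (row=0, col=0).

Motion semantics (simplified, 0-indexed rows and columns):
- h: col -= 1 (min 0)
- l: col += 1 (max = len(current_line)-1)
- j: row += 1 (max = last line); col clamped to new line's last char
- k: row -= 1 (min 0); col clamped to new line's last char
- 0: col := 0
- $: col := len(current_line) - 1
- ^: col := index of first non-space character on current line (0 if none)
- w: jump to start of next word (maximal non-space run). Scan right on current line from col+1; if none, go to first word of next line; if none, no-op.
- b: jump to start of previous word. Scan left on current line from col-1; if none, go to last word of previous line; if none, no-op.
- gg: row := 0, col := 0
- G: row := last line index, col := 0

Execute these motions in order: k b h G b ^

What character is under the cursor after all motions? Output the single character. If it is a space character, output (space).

After 1 (k): row=0 col=0 char='f'
After 2 (b): row=0 col=0 char='f'
After 3 (h): row=0 col=0 char='f'
After 4 (G): row=3 col=0 char='s'
After 5 (b): row=2 col=11 char='s'
After 6 (^): row=2 col=0 char='r'

Answer: r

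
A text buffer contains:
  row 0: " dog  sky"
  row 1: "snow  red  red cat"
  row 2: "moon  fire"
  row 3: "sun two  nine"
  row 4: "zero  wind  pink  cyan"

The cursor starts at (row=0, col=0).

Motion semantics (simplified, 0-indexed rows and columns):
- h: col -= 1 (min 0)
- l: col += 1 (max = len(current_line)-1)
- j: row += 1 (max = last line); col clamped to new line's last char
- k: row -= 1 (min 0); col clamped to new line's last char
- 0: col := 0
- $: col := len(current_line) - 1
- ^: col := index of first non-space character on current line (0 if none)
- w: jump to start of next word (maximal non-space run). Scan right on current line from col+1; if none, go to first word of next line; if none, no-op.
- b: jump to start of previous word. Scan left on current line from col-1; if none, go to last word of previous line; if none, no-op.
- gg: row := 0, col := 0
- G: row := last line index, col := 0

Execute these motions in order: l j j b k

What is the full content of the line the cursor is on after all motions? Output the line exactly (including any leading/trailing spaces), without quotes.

After 1 (l): row=0 col=1 char='d'
After 2 (j): row=1 col=1 char='n'
After 3 (j): row=2 col=1 char='o'
After 4 (b): row=2 col=0 char='m'
After 5 (k): row=1 col=0 char='s'

Answer: snow  red  red cat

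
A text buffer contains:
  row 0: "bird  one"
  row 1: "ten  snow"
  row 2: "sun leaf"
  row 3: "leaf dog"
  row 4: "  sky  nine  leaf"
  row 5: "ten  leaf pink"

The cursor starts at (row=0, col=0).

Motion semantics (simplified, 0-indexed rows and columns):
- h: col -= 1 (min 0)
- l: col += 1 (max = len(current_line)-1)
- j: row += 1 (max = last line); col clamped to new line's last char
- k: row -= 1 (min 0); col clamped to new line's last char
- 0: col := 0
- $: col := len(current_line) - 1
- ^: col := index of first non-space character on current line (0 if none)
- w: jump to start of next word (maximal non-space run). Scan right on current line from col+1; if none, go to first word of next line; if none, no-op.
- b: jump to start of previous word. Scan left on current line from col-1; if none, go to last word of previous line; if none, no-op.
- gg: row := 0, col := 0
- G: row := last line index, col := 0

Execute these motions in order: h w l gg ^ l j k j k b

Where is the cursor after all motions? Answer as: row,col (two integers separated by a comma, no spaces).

After 1 (h): row=0 col=0 char='b'
After 2 (w): row=0 col=6 char='o'
After 3 (l): row=0 col=7 char='n'
After 4 (gg): row=0 col=0 char='b'
After 5 (^): row=0 col=0 char='b'
After 6 (l): row=0 col=1 char='i'
After 7 (j): row=1 col=1 char='e'
After 8 (k): row=0 col=1 char='i'
After 9 (j): row=1 col=1 char='e'
After 10 (k): row=0 col=1 char='i'
After 11 (b): row=0 col=0 char='b'

Answer: 0,0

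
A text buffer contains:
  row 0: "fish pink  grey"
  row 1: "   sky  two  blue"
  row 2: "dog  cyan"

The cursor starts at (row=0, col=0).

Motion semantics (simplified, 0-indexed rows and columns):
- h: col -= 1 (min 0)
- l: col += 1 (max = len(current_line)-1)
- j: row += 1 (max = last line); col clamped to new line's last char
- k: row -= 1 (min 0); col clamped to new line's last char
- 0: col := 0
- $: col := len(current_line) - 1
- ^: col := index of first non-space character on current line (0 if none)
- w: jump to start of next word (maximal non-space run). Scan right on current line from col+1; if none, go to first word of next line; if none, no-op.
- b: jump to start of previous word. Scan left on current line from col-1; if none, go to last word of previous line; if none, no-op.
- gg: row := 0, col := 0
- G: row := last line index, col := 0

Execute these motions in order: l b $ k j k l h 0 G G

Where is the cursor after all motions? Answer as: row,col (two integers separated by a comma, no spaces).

Answer: 2,0

Derivation:
After 1 (l): row=0 col=1 char='i'
After 2 (b): row=0 col=0 char='f'
After 3 ($): row=0 col=14 char='y'
After 4 (k): row=0 col=14 char='y'
After 5 (j): row=1 col=14 char='l'
After 6 (k): row=0 col=14 char='y'
After 7 (l): row=0 col=14 char='y'
After 8 (h): row=0 col=13 char='e'
After 9 (0): row=0 col=0 char='f'
After 10 (G): row=2 col=0 char='d'
After 11 (G): row=2 col=0 char='d'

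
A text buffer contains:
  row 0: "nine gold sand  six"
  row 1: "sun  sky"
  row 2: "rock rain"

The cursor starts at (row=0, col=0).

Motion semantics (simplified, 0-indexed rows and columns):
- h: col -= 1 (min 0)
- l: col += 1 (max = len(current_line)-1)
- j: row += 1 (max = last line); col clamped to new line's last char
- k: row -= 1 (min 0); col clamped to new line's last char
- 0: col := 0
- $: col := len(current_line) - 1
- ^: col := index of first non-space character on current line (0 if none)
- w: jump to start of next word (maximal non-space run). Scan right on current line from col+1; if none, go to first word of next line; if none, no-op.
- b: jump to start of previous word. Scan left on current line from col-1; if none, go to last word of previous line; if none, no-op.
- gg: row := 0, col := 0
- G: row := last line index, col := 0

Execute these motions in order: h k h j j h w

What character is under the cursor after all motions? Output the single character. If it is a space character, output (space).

After 1 (h): row=0 col=0 char='n'
After 2 (k): row=0 col=0 char='n'
After 3 (h): row=0 col=0 char='n'
After 4 (j): row=1 col=0 char='s'
After 5 (j): row=2 col=0 char='r'
After 6 (h): row=2 col=0 char='r'
After 7 (w): row=2 col=5 char='r'

Answer: r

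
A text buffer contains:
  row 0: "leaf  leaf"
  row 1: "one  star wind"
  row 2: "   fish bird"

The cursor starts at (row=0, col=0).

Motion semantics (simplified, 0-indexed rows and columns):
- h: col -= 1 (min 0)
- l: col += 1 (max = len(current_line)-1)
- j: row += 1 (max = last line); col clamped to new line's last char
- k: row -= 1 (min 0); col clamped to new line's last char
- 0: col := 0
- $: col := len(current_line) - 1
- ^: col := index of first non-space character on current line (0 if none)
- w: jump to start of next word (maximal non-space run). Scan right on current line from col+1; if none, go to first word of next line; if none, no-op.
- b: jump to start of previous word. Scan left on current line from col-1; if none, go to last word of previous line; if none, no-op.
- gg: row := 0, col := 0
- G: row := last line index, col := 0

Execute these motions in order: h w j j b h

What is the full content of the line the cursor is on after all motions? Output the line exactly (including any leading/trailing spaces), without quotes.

After 1 (h): row=0 col=0 char='l'
After 2 (w): row=0 col=6 char='l'
After 3 (j): row=1 col=6 char='t'
After 4 (j): row=2 col=6 char='h'
After 5 (b): row=2 col=3 char='f'
After 6 (h): row=2 col=2 char='_'

Answer:    fish bird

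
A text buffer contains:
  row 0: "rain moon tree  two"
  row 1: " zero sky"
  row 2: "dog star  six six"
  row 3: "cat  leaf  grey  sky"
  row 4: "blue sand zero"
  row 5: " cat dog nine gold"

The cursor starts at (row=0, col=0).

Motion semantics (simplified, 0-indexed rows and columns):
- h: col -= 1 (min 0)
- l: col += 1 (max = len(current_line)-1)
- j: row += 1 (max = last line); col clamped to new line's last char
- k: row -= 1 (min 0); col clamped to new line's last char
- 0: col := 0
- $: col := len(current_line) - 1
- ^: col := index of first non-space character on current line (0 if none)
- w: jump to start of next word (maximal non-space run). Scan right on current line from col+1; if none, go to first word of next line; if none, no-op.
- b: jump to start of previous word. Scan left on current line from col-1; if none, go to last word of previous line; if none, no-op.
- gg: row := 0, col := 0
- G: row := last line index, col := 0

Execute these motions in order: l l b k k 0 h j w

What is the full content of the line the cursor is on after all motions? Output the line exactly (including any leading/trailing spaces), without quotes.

After 1 (l): row=0 col=1 char='a'
After 2 (l): row=0 col=2 char='i'
After 3 (b): row=0 col=0 char='r'
After 4 (k): row=0 col=0 char='r'
After 5 (k): row=0 col=0 char='r'
After 6 (0): row=0 col=0 char='r'
After 7 (h): row=0 col=0 char='r'
After 8 (j): row=1 col=0 char='_'
After 9 (w): row=1 col=1 char='z'

Answer:  zero sky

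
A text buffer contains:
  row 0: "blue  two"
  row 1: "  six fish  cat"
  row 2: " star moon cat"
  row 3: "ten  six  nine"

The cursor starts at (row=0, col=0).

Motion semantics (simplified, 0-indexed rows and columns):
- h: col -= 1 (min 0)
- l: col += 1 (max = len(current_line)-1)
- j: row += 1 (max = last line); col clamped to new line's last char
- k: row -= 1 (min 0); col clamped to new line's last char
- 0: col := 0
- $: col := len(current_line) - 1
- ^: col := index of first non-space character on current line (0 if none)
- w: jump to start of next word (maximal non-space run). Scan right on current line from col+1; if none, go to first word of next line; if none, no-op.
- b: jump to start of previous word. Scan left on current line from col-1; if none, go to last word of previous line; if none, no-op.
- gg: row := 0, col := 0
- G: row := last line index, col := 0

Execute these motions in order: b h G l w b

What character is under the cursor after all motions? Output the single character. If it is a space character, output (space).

Answer: t

Derivation:
After 1 (b): row=0 col=0 char='b'
After 2 (h): row=0 col=0 char='b'
After 3 (G): row=3 col=0 char='t'
After 4 (l): row=3 col=1 char='e'
After 5 (w): row=3 col=5 char='s'
After 6 (b): row=3 col=0 char='t'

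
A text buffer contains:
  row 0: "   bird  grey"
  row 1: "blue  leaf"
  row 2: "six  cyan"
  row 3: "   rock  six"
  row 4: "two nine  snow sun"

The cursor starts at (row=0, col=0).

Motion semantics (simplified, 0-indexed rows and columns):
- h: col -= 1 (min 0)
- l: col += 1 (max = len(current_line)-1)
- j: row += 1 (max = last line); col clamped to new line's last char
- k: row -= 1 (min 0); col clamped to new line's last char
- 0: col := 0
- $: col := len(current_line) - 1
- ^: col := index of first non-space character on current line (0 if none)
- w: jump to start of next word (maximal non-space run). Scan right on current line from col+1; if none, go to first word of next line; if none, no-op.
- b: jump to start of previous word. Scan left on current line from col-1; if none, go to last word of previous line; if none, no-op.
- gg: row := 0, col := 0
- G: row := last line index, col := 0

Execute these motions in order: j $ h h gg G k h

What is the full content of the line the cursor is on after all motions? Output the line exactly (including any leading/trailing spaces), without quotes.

After 1 (j): row=1 col=0 char='b'
After 2 ($): row=1 col=9 char='f'
After 3 (h): row=1 col=8 char='a'
After 4 (h): row=1 col=7 char='e'
After 5 (gg): row=0 col=0 char='_'
After 6 (G): row=4 col=0 char='t'
After 7 (k): row=3 col=0 char='_'
After 8 (h): row=3 col=0 char='_'

Answer:    rock  six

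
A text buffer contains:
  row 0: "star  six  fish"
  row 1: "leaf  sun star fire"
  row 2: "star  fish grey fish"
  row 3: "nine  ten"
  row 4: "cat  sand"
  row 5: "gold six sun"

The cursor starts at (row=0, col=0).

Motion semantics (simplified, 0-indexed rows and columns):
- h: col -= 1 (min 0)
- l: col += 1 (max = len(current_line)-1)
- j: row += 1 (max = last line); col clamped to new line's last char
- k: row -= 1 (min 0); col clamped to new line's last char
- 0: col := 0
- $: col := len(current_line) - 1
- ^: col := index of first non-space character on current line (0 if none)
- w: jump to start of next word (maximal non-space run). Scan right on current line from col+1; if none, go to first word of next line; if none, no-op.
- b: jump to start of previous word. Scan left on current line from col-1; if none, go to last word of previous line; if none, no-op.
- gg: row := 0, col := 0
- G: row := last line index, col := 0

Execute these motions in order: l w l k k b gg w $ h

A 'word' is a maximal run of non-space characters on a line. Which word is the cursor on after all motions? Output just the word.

Answer: fish

Derivation:
After 1 (l): row=0 col=1 char='t'
After 2 (w): row=0 col=6 char='s'
After 3 (l): row=0 col=7 char='i'
After 4 (k): row=0 col=7 char='i'
After 5 (k): row=0 col=7 char='i'
After 6 (b): row=0 col=6 char='s'
After 7 (gg): row=0 col=0 char='s'
After 8 (w): row=0 col=6 char='s'
After 9 ($): row=0 col=14 char='h'
After 10 (h): row=0 col=13 char='s'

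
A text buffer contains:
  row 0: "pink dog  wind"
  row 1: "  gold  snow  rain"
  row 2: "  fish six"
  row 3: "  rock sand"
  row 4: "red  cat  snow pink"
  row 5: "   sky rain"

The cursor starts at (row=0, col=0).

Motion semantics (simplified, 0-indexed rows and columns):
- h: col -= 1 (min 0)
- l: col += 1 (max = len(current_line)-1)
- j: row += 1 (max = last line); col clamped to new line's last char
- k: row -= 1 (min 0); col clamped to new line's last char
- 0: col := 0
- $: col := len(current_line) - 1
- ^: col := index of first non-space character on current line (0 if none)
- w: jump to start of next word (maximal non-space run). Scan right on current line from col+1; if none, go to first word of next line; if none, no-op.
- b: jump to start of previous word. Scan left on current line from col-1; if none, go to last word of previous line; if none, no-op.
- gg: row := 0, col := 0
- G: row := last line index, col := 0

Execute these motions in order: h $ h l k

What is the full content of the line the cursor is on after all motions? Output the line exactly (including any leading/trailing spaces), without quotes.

After 1 (h): row=0 col=0 char='p'
After 2 ($): row=0 col=13 char='d'
After 3 (h): row=0 col=12 char='n'
After 4 (l): row=0 col=13 char='d'
After 5 (k): row=0 col=13 char='d'

Answer: pink dog  wind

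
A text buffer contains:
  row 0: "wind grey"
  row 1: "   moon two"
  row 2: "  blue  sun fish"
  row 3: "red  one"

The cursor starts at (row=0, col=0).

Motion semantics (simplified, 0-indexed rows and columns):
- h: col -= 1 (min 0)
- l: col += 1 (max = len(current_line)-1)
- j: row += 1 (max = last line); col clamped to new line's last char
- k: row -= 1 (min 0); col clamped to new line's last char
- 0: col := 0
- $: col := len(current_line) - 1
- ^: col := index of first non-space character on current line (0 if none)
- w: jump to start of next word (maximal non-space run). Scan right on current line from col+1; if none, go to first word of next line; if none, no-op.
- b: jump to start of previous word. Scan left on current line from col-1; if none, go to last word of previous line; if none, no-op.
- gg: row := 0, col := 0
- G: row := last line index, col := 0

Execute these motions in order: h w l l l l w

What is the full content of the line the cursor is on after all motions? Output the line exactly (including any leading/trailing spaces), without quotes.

Answer:    moon two

Derivation:
After 1 (h): row=0 col=0 char='w'
After 2 (w): row=0 col=5 char='g'
After 3 (l): row=0 col=6 char='r'
After 4 (l): row=0 col=7 char='e'
After 5 (l): row=0 col=8 char='y'
After 6 (l): row=0 col=8 char='y'
After 7 (w): row=1 col=3 char='m'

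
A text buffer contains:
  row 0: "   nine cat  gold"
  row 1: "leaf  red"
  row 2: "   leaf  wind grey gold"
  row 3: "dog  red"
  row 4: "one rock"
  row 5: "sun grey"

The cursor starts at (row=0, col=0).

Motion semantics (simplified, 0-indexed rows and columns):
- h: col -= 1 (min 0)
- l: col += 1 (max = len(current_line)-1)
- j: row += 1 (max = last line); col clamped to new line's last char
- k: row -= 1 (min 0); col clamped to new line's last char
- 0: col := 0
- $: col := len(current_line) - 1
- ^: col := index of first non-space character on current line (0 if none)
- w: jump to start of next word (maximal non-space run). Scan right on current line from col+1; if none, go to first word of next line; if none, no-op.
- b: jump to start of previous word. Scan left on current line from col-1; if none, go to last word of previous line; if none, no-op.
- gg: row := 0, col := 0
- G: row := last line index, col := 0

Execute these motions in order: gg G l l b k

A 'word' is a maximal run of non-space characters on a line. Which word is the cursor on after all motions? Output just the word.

Answer: one

Derivation:
After 1 (gg): row=0 col=0 char='_'
After 2 (G): row=5 col=0 char='s'
After 3 (l): row=5 col=1 char='u'
After 4 (l): row=5 col=2 char='n'
After 5 (b): row=5 col=0 char='s'
After 6 (k): row=4 col=0 char='o'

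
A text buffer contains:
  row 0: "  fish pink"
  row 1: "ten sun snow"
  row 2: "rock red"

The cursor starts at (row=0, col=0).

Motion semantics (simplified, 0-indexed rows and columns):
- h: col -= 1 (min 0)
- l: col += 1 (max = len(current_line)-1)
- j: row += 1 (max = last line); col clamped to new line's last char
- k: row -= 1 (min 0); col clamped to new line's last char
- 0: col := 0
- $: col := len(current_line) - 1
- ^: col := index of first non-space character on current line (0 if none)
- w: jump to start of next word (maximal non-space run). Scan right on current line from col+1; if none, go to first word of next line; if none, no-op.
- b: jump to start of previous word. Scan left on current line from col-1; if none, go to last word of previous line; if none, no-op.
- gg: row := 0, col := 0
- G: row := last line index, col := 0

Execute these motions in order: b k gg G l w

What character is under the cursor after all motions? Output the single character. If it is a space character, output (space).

After 1 (b): row=0 col=0 char='_'
After 2 (k): row=0 col=0 char='_'
After 3 (gg): row=0 col=0 char='_'
After 4 (G): row=2 col=0 char='r'
After 5 (l): row=2 col=1 char='o'
After 6 (w): row=2 col=5 char='r'

Answer: r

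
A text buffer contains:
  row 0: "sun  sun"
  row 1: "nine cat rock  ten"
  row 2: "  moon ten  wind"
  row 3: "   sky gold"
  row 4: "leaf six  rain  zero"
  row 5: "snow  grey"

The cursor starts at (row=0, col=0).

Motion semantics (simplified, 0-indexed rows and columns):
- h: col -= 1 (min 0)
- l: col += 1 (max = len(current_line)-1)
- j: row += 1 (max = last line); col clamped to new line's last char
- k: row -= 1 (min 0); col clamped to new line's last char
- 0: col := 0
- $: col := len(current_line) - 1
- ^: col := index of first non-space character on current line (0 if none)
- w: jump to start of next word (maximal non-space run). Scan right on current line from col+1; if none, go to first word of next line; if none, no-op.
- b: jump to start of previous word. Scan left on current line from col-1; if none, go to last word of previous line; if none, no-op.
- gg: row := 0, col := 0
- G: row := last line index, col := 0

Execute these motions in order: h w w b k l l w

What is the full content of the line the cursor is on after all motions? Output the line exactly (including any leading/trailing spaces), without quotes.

After 1 (h): row=0 col=0 char='s'
After 2 (w): row=0 col=5 char='s'
After 3 (w): row=1 col=0 char='n'
After 4 (b): row=0 col=5 char='s'
After 5 (k): row=0 col=5 char='s'
After 6 (l): row=0 col=6 char='u'
After 7 (l): row=0 col=7 char='n'
After 8 (w): row=1 col=0 char='n'

Answer: nine cat rock  ten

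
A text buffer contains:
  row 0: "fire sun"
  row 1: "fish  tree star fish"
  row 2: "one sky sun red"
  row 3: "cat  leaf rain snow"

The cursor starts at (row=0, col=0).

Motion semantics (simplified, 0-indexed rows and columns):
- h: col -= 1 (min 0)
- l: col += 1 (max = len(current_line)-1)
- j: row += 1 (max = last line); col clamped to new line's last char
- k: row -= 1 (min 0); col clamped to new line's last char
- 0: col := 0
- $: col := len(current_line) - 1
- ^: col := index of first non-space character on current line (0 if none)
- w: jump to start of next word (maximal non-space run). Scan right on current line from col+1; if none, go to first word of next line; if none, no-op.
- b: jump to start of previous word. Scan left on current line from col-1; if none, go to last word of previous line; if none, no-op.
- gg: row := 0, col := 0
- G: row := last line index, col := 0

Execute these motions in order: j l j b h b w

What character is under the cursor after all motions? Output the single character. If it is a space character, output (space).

Answer: o

Derivation:
After 1 (j): row=1 col=0 char='f'
After 2 (l): row=1 col=1 char='i'
After 3 (j): row=2 col=1 char='n'
After 4 (b): row=2 col=0 char='o'
After 5 (h): row=2 col=0 char='o'
After 6 (b): row=1 col=16 char='f'
After 7 (w): row=2 col=0 char='o'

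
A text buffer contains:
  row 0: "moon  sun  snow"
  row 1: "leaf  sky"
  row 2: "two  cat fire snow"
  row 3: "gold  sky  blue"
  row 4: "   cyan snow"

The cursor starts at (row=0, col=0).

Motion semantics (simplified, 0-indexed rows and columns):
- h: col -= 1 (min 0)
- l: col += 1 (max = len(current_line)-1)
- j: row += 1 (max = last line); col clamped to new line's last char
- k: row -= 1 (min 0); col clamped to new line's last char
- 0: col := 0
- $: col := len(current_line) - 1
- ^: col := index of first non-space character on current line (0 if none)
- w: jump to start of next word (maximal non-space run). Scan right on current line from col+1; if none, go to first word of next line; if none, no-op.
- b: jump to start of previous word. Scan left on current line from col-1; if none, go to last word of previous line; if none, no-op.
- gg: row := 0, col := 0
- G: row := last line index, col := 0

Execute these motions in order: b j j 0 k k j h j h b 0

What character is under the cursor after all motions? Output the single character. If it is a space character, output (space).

After 1 (b): row=0 col=0 char='m'
After 2 (j): row=1 col=0 char='l'
After 3 (j): row=2 col=0 char='t'
After 4 (0): row=2 col=0 char='t'
After 5 (k): row=1 col=0 char='l'
After 6 (k): row=0 col=0 char='m'
After 7 (j): row=1 col=0 char='l'
After 8 (h): row=1 col=0 char='l'
After 9 (j): row=2 col=0 char='t'
After 10 (h): row=2 col=0 char='t'
After 11 (b): row=1 col=6 char='s'
After 12 (0): row=1 col=0 char='l'

Answer: l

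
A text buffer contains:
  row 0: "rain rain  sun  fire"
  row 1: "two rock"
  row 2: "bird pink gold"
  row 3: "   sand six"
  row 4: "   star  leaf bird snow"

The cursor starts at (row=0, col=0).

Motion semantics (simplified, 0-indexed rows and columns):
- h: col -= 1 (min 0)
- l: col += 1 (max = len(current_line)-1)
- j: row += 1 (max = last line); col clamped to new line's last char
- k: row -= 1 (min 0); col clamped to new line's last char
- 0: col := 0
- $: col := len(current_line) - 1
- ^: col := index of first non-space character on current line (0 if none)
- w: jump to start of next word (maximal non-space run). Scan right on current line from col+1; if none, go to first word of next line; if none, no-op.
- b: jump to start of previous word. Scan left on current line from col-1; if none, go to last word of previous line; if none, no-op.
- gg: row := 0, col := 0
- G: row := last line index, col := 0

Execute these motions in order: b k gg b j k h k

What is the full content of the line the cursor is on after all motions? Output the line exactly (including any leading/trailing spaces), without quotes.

Answer: rain rain  sun  fire

Derivation:
After 1 (b): row=0 col=0 char='r'
After 2 (k): row=0 col=0 char='r'
After 3 (gg): row=0 col=0 char='r'
After 4 (b): row=0 col=0 char='r'
After 5 (j): row=1 col=0 char='t'
After 6 (k): row=0 col=0 char='r'
After 7 (h): row=0 col=0 char='r'
After 8 (k): row=0 col=0 char='r'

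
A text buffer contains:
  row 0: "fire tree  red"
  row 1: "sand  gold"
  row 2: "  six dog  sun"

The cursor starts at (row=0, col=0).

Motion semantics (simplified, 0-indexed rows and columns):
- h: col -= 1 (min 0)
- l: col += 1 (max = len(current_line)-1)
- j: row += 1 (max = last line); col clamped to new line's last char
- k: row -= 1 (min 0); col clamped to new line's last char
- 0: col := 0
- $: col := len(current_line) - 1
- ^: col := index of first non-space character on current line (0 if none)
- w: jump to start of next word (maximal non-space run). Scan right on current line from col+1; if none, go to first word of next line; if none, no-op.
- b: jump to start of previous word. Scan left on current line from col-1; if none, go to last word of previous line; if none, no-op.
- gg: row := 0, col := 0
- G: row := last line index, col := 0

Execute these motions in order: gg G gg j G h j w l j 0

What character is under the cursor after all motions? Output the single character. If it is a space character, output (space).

Answer: (space)

Derivation:
After 1 (gg): row=0 col=0 char='f'
After 2 (G): row=2 col=0 char='_'
After 3 (gg): row=0 col=0 char='f'
After 4 (j): row=1 col=0 char='s'
After 5 (G): row=2 col=0 char='_'
After 6 (h): row=2 col=0 char='_'
After 7 (j): row=2 col=0 char='_'
After 8 (w): row=2 col=2 char='s'
After 9 (l): row=2 col=3 char='i'
After 10 (j): row=2 col=3 char='i'
After 11 (0): row=2 col=0 char='_'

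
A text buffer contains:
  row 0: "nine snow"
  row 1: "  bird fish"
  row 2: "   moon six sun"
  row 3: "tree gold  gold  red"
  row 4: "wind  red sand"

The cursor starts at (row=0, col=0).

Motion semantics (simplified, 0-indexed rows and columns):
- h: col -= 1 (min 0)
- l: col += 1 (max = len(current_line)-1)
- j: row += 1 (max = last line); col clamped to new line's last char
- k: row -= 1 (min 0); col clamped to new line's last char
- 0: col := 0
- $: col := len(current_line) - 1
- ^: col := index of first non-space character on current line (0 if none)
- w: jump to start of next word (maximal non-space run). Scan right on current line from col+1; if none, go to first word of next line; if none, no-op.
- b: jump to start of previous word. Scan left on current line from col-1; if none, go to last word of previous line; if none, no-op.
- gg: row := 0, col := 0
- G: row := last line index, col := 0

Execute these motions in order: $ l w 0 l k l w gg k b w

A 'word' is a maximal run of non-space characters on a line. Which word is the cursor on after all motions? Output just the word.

After 1 ($): row=0 col=8 char='w'
After 2 (l): row=0 col=8 char='w'
After 3 (w): row=1 col=2 char='b'
After 4 (0): row=1 col=0 char='_'
After 5 (l): row=1 col=1 char='_'
After 6 (k): row=0 col=1 char='i'
After 7 (l): row=0 col=2 char='n'
After 8 (w): row=0 col=5 char='s'
After 9 (gg): row=0 col=0 char='n'
After 10 (k): row=0 col=0 char='n'
After 11 (b): row=0 col=0 char='n'
After 12 (w): row=0 col=5 char='s'

Answer: snow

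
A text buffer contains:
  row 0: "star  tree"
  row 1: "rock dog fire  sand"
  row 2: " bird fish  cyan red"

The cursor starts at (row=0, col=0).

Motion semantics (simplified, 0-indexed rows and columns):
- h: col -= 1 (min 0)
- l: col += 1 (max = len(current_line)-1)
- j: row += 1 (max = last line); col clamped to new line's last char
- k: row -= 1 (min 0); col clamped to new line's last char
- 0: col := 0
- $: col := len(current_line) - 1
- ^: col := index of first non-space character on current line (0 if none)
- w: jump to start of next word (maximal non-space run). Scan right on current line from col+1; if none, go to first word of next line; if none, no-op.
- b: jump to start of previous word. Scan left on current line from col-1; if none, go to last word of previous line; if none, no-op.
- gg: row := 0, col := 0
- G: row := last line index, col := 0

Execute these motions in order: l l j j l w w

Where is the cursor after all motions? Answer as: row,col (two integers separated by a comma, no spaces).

After 1 (l): row=0 col=1 char='t'
After 2 (l): row=0 col=2 char='a'
After 3 (j): row=1 col=2 char='c'
After 4 (j): row=2 col=2 char='i'
After 5 (l): row=2 col=3 char='r'
After 6 (w): row=2 col=6 char='f'
After 7 (w): row=2 col=12 char='c'

Answer: 2,12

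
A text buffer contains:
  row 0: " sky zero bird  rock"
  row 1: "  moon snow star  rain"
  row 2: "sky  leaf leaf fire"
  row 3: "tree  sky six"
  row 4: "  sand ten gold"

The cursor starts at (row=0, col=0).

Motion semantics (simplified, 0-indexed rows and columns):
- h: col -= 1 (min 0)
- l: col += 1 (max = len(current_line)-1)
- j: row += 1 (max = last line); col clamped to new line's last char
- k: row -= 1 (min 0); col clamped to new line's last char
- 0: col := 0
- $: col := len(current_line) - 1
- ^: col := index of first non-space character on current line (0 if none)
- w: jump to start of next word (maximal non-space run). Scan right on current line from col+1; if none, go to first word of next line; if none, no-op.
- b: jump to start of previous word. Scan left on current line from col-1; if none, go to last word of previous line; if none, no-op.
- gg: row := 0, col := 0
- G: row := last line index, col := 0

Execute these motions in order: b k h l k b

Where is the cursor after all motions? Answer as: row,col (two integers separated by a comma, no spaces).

Answer: 0,1

Derivation:
After 1 (b): row=0 col=0 char='_'
After 2 (k): row=0 col=0 char='_'
After 3 (h): row=0 col=0 char='_'
After 4 (l): row=0 col=1 char='s'
After 5 (k): row=0 col=1 char='s'
After 6 (b): row=0 col=1 char='s'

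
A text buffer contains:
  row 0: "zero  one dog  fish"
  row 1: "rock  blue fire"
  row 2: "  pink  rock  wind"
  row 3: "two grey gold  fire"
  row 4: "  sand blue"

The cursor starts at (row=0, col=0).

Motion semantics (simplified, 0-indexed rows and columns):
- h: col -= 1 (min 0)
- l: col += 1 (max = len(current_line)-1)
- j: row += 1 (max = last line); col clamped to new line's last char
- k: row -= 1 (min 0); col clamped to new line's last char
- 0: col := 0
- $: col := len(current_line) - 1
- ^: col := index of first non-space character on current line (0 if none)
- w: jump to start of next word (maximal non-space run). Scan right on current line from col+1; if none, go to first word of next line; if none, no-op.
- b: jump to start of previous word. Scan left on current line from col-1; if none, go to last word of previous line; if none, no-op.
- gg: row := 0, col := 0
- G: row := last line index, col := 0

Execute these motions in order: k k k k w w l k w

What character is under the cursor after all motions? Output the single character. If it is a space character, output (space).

Answer: f

Derivation:
After 1 (k): row=0 col=0 char='z'
After 2 (k): row=0 col=0 char='z'
After 3 (k): row=0 col=0 char='z'
After 4 (k): row=0 col=0 char='z'
After 5 (w): row=0 col=6 char='o'
After 6 (w): row=0 col=10 char='d'
After 7 (l): row=0 col=11 char='o'
After 8 (k): row=0 col=11 char='o'
After 9 (w): row=0 col=15 char='f'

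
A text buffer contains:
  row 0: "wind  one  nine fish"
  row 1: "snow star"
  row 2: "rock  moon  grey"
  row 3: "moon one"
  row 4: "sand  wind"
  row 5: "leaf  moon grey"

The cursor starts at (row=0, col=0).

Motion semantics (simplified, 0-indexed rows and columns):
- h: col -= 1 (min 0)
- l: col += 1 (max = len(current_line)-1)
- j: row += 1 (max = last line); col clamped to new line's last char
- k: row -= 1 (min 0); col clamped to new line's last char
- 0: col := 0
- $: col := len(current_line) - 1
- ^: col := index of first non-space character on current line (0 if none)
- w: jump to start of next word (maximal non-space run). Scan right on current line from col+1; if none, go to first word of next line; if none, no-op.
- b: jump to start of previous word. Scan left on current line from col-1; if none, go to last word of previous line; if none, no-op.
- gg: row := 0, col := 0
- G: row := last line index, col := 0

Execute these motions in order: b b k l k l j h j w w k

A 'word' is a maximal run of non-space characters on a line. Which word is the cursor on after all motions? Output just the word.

After 1 (b): row=0 col=0 char='w'
After 2 (b): row=0 col=0 char='w'
After 3 (k): row=0 col=0 char='w'
After 4 (l): row=0 col=1 char='i'
After 5 (k): row=0 col=1 char='i'
After 6 (l): row=0 col=2 char='n'
After 7 (j): row=1 col=2 char='o'
After 8 (h): row=1 col=1 char='n'
After 9 (j): row=2 col=1 char='o'
After 10 (w): row=2 col=6 char='m'
After 11 (w): row=2 col=12 char='g'
After 12 (k): row=1 col=8 char='r'

Answer: star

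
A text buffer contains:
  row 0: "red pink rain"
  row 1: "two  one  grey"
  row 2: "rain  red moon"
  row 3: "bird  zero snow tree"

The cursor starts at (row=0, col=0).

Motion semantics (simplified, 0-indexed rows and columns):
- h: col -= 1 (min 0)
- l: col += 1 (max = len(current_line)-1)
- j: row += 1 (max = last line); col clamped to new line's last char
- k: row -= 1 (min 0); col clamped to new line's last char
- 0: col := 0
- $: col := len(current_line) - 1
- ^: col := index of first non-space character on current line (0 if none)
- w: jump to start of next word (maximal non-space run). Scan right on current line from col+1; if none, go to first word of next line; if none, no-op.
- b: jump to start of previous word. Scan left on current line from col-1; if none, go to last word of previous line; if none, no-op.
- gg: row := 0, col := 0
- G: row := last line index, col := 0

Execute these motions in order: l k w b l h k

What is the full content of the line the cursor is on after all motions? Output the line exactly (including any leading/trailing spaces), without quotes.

After 1 (l): row=0 col=1 char='e'
After 2 (k): row=0 col=1 char='e'
After 3 (w): row=0 col=4 char='p'
After 4 (b): row=0 col=0 char='r'
After 5 (l): row=0 col=1 char='e'
After 6 (h): row=0 col=0 char='r'
After 7 (k): row=0 col=0 char='r'

Answer: red pink rain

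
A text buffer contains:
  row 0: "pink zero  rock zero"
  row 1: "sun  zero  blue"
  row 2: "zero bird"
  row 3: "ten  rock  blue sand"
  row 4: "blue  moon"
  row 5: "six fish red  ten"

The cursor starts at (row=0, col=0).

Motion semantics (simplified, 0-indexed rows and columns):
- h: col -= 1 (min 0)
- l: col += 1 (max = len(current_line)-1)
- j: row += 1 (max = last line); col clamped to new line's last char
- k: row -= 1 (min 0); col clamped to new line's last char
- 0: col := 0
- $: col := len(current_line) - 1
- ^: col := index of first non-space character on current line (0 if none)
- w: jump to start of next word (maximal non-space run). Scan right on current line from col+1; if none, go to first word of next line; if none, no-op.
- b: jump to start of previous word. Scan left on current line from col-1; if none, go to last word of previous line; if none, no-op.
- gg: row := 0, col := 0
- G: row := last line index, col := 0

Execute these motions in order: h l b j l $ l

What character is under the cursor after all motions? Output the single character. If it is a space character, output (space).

Answer: e

Derivation:
After 1 (h): row=0 col=0 char='p'
After 2 (l): row=0 col=1 char='i'
After 3 (b): row=0 col=0 char='p'
After 4 (j): row=1 col=0 char='s'
After 5 (l): row=1 col=1 char='u'
After 6 ($): row=1 col=14 char='e'
After 7 (l): row=1 col=14 char='e'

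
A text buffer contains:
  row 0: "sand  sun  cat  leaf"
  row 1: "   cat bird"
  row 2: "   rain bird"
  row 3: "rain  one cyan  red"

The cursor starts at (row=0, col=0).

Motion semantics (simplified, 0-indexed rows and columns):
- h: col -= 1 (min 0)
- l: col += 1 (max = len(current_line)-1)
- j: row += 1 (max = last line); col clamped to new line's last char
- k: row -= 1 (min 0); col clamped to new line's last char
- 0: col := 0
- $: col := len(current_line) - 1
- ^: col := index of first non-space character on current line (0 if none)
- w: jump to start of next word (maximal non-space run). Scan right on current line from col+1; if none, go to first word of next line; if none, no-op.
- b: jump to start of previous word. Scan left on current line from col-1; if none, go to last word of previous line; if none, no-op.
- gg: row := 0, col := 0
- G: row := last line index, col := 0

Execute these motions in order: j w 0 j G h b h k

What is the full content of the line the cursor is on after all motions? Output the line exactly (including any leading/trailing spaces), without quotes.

After 1 (j): row=1 col=0 char='_'
After 2 (w): row=1 col=3 char='c'
After 3 (0): row=1 col=0 char='_'
After 4 (j): row=2 col=0 char='_'
After 5 (G): row=3 col=0 char='r'
After 6 (h): row=3 col=0 char='r'
After 7 (b): row=2 col=8 char='b'
After 8 (h): row=2 col=7 char='_'
After 9 (k): row=1 col=7 char='b'

Answer:    cat bird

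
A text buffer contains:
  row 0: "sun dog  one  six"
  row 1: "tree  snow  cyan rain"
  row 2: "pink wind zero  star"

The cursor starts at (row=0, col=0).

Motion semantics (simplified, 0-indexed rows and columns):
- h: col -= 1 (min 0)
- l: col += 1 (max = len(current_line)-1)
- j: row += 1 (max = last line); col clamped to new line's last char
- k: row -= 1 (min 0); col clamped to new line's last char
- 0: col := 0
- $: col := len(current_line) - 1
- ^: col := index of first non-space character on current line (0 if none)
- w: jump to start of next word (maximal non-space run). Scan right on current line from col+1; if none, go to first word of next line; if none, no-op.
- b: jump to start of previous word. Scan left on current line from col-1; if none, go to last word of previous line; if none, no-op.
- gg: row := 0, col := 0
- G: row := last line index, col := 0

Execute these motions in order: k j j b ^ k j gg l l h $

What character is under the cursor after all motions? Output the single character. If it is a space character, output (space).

After 1 (k): row=0 col=0 char='s'
After 2 (j): row=1 col=0 char='t'
After 3 (j): row=2 col=0 char='p'
After 4 (b): row=1 col=17 char='r'
After 5 (^): row=1 col=0 char='t'
After 6 (k): row=0 col=0 char='s'
After 7 (j): row=1 col=0 char='t'
After 8 (gg): row=0 col=0 char='s'
After 9 (l): row=0 col=1 char='u'
After 10 (l): row=0 col=2 char='n'
After 11 (h): row=0 col=1 char='u'
After 12 ($): row=0 col=16 char='x'

Answer: x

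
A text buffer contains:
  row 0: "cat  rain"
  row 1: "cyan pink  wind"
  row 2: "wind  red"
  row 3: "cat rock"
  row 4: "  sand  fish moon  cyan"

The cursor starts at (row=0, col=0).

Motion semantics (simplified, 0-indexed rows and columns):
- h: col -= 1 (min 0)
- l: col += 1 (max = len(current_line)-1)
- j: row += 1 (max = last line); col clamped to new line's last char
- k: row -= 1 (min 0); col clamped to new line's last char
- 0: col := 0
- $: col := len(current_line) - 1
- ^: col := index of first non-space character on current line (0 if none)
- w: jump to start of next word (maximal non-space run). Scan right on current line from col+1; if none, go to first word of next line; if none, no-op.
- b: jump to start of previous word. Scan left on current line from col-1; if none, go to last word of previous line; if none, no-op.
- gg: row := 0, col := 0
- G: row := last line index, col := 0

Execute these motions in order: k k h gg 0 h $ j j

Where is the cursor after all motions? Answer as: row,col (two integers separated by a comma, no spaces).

After 1 (k): row=0 col=0 char='c'
After 2 (k): row=0 col=0 char='c'
After 3 (h): row=0 col=0 char='c'
After 4 (gg): row=0 col=0 char='c'
After 5 (0): row=0 col=0 char='c'
After 6 (h): row=0 col=0 char='c'
After 7 ($): row=0 col=8 char='n'
After 8 (j): row=1 col=8 char='k'
After 9 (j): row=2 col=8 char='d'

Answer: 2,8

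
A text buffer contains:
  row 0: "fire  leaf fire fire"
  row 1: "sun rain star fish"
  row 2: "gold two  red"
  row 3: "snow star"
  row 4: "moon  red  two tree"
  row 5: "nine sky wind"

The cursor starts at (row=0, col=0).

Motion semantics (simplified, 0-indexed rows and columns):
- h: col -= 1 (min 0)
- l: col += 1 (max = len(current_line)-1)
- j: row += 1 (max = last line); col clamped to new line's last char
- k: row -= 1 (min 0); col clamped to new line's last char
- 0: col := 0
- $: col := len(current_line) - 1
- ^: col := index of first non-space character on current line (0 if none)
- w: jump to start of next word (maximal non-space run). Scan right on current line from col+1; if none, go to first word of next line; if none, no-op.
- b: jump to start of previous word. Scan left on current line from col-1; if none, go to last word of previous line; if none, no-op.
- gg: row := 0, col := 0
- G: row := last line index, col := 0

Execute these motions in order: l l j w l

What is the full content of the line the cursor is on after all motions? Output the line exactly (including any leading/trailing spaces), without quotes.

Answer: sun rain star fish

Derivation:
After 1 (l): row=0 col=1 char='i'
After 2 (l): row=0 col=2 char='r'
After 3 (j): row=1 col=2 char='n'
After 4 (w): row=1 col=4 char='r'
After 5 (l): row=1 col=5 char='a'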